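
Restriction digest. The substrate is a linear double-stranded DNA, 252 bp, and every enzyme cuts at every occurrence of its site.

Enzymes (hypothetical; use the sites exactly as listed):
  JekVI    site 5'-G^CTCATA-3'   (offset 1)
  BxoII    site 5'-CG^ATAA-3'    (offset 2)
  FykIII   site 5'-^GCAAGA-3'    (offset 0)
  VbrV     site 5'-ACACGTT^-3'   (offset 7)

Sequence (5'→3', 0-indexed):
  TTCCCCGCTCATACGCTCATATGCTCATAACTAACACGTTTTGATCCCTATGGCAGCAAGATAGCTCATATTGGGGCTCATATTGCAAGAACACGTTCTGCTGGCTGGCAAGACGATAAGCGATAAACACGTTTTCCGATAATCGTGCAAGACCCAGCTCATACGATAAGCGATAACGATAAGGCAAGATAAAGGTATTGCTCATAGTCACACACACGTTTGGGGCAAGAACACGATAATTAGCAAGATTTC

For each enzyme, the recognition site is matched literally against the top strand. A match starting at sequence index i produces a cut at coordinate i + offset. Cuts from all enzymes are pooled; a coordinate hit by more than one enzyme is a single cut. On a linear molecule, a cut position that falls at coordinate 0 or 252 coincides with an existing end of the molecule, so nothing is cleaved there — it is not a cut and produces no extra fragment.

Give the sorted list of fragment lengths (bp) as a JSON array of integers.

[4,5,5,6,7,7,7,7,8,8,8,8,8,8,9,10,10,11,11,11,12,13,15,17,17,20]

Site scan:
  JekVI (GCTCATA, off=1): starts [6, 14, 22, 63, 75, 156, 199] → cuts [7, 15, 23, 64, 76, 157, 200]
  BxoII (CGATAA, off=2): starts [113, 120, 136, 163, 170, 176, 233] → cuts [115, 122, 138, 165, 172, 178, 235]
  FykIII (GCAAGA, off=0): starts [55, 84, 107, 146, 183, 224, 242] → cuts [55, 84, 107, 146, 183, 224, 242]
  VbrV (ACACGTT, off=7): starts [33, 90, 126, 213] → cuts [40, 97, 133, 220]

Pooled cuts: [7, 15, 23, 40, 55, 64, 76, 84, 97, 107, 115, 122, 133, 138, 146, 157, 165, 172, 178, 183, 200, 220, 224, 235, 242]

Fragment lengths:
  [0,7): 7 bp
  [7,15): 8 bp
  [15,23): 8 bp
  [23,40): 17 bp
  [40,55): 15 bp
  [55,64): 9 bp
  [64,76): 12 bp
  [76,84): 8 bp
  [84,97): 13 bp
  [97,107): 10 bp
  [107,115): 8 bp
  [115,122): 7 bp
  [122,133): 11 bp
  [133,138): 5 bp
  [138,146): 8 bp
  [146,157): 11 bp
  [157,165): 8 bp
  [165,172): 7 bp
  [172,178): 6 bp
  [178,183): 5 bp
  [183,200): 17 bp
  [200,220): 20 bp
  [220,224): 4 bp
  [224,235): 11 bp
  [235,242): 7 bp
  [242,252): 10 bp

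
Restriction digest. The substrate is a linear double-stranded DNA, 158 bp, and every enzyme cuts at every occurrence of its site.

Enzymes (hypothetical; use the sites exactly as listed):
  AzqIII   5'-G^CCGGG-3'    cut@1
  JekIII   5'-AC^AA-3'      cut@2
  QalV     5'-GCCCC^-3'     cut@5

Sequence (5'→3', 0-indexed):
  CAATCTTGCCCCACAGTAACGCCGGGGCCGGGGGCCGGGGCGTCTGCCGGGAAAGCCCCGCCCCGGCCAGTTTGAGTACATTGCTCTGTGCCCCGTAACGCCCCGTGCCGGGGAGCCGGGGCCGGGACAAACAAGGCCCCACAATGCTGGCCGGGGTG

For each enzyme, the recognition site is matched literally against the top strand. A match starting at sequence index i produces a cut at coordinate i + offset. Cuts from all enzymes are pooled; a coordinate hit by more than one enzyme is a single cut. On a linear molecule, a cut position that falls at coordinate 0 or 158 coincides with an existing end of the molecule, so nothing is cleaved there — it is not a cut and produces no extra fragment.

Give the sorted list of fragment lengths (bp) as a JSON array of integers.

[2,3,4,5,6,6,7,7,8,8,8,8,9,10,12,12,13,30]

Scan for sites:
  AzqIII GCCGGG/1: at [20, 26, 33, 45, 106, 114, 120, 149] ⇒ [21, 27, 34, 46, 107, 115, 121, 150]
  JekIII ACAA/2: at [126, 130, 140] ⇒ [128, 132, 142]
  QalV GCCCC/5: at [7, 54, 59, 89, 99, 135] ⇒ [12, 59, 64, 94, 104, 140]

Pooled cuts: [12, 21, 27, 34, 46, 59, 64, 94, 104, 107, 115, 121, 128, 132, 140, 142, 150]

Fragments:
  [0,12): 12 bp
  [12,21): 9 bp
  [21,27): 6 bp
  [27,34): 7 bp
  [34,46): 12 bp
  [46,59): 13 bp
  [59,64): 5 bp
  [64,94): 30 bp
  [94,104): 10 bp
  [104,107): 3 bp
  [107,115): 8 bp
  [115,121): 6 bp
  [121,128): 7 bp
  [128,132): 4 bp
  [132,140): 8 bp
  [140,142): 2 bp
  [142,150): 8 bp
  [150,158): 8 bp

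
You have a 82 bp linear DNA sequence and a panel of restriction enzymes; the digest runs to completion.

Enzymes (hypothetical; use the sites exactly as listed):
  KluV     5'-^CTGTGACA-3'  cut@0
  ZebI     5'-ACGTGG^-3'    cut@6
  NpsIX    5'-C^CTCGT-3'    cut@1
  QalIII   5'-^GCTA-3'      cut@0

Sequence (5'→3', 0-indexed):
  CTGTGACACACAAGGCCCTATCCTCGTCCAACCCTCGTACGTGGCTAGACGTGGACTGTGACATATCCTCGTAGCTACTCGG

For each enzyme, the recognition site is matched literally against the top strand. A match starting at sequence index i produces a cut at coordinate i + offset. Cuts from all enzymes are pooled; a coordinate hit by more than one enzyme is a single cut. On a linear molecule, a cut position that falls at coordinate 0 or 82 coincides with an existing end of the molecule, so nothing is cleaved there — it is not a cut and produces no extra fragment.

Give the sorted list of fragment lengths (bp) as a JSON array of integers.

Scan for sites:
  KluV CTGTGACA/0: at [0, 55] ⇒ [55] (position 0 is a terminus of the linear molecule — no cut)
  ZebI ACGTGG/6: at [38, 48] ⇒ [44, 54]
  NpsIX CCTCGT/1: at [21, 32, 66] ⇒ [22, 33, 67]
  QalIII GCTA/0: at [43, 73] ⇒ [43, 73]

All cut coordinates (distinct, sorted): [22, 33, 43, 44, 54, 55, 67, 73]

Fragment lengths:
  [0,22): 22 bp
  [22,33): 11 bp
  [33,43): 10 bp
  [43,44): 1 bp
  [44,54): 10 bp
  [54,55): 1 bp
  [55,67): 12 bp
  [67,73): 6 bp
  [73,82): 9 bp

[1,1,6,9,10,10,11,12,22]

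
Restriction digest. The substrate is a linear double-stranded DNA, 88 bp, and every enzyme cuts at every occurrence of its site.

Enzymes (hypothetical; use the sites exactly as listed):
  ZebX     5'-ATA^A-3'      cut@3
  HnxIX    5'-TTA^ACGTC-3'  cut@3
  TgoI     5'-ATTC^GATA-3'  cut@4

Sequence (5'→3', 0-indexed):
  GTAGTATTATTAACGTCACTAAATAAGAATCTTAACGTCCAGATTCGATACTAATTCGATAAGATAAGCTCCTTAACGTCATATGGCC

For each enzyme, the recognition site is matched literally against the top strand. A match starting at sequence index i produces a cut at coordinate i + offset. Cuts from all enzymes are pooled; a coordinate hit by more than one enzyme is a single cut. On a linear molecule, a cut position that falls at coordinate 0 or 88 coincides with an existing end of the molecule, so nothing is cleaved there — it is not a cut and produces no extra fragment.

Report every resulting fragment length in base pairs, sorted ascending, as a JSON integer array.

[4,5,9,9,11,12,12,13,13]

Site scan:
  ZebX ATAA/3: at [22, 58, 63] ⇒ [25, 61, 66]
  HnxIX TTAACGTC/3: at [9, 31, 72] ⇒ [12, 34, 75]
  TgoI ATTCGATA/4: at [42, 53] ⇒ [46, 57]

All cut coordinates (distinct, sorted): [12, 25, 34, 46, 57, 61, 66, 75]

Fragments:
  [0,12): 12 bp
  [12,25): 13 bp
  [25,34): 9 bp
  [34,46): 12 bp
  [46,57): 11 bp
  [57,61): 4 bp
  [61,66): 5 bp
  [66,75): 9 bp
  [75,88): 13 bp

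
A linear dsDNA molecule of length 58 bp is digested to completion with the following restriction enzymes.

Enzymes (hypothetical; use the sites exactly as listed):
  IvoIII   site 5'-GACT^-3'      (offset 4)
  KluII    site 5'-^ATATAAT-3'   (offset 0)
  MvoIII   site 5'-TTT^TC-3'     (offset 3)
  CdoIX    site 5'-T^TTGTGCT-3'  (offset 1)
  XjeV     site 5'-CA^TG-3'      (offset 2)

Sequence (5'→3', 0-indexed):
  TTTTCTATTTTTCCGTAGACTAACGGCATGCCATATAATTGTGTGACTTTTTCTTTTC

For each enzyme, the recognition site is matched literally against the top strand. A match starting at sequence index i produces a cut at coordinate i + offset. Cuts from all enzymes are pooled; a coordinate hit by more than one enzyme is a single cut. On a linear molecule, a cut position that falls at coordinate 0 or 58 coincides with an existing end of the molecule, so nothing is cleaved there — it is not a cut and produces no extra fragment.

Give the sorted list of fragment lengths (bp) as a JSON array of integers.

[2,3,3,4,5,7,8,10,16]

Scan for sites:
  IvoIII (GACT, off=4): starts [17, 44] → cuts [21, 48]
  KluII (ATATAAT, off=0): starts [32] → cuts [32]
  MvoIII (TTTTC, off=3): starts [0, 8, 48, 53] → cuts [3, 11, 51, 56]
  CdoIX (TTTGTGCT, off=1): no sites
  XjeV (CATG, off=2): starts [26] → cuts [28]

Pooled cuts: [3, 11, 21, 28, 32, 48, 51, 56]

Fragment lengths:
  [0,3): 3 bp
  [3,11): 8 bp
  [11,21): 10 bp
  [21,28): 7 bp
  [28,32): 4 bp
  [32,48): 16 bp
  [48,51): 3 bp
  [51,56): 5 bp
  [56,58): 2 bp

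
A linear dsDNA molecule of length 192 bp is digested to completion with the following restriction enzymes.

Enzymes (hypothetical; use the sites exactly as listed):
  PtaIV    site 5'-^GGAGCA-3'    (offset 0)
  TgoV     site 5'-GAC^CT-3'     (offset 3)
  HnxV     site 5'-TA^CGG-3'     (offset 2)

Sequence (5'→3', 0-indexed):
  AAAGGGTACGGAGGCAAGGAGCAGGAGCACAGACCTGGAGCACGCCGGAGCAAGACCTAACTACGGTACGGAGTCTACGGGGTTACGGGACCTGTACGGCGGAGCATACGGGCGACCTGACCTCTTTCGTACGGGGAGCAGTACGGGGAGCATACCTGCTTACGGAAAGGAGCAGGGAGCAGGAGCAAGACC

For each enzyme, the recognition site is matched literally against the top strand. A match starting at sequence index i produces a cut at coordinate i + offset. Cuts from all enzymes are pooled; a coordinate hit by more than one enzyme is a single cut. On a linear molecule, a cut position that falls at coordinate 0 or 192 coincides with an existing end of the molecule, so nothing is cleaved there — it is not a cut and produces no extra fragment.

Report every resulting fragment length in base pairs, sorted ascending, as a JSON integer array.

[2,3,3,4,5,5,5,6,6,6,6,7,7,8,8,8,8,9,9,9,10,10,10,11,11,16]

Site scan:
  PtaIV (GGAGCA, off=0): starts [17, 23, 36, 46, 100, 134, 146, 168, 175, 181] → cuts [17, 23, 36, 46, 100, 134, 146, 168, 175, 181]
  TgoV (GACCT, off=3): starts [31, 53, 88, 113, 118] → cuts [34, 56, 91, 116, 121]
  HnxV (TACGG, off=2): starts [6, 61, 66, 75, 83, 94, 106, 129, 141, 160] → cuts [8, 63, 68, 77, 85, 96, 108, 131, 143, 162]

All cut coordinates (distinct, sorted): [8, 17, 23, 34, 36, 46, 56, 63, 68, 77, 85, 91, 96, 100, 108, 116, 121, 131, 134, 143, 146, 162, 168, 175, 181]

Fragments:
  [0,8): 8 bp
  [8,17): 9 bp
  [17,23): 6 bp
  [23,34): 11 bp
  [34,36): 2 bp
  [36,46): 10 bp
  [46,56): 10 bp
  [56,63): 7 bp
  [63,68): 5 bp
  [68,77): 9 bp
  [77,85): 8 bp
  [85,91): 6 bp
  [91,96): 5 bp
  [96,100): 4 bp
  [100,108): 8 bp
  [108,116): 8 bp
  [116,121): 5 bp
  [121,131): 10 bp
  [131,134): 3 bp
  [134,143): 9 bp
  [143,146): 3 bp
  [146,162): 16 bp
  [162,168): 6 bp
  [168,175): 7 bp
  [175,181): 6 bp
  [181,192): 11 bp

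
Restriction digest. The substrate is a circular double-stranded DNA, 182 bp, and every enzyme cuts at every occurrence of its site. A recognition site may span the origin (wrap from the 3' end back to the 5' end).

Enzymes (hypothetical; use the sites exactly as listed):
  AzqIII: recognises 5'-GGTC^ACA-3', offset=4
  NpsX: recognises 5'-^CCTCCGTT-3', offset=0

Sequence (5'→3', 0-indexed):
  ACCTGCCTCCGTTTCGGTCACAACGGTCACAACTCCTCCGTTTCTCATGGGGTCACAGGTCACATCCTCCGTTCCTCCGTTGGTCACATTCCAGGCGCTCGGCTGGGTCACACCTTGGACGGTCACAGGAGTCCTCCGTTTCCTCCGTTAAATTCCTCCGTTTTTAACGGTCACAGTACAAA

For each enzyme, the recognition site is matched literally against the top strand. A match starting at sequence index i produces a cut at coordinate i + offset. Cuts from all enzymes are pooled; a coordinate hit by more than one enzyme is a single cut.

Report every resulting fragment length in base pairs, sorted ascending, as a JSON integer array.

Site scan:
  AzqIII GGTCACA/4: at [15, 24, 50, 57, 81, 105, 120, 168] ⇒ [19, 28, 54, 61, 85, 109, 124, 172]
  NpsX CCTCCGTT/0: at [5, 34, 65, 73, 132, 141, 154] ⇒ [5, 34, 65, 73, 132, 141, 154]

All cut coordinates (distinct, sorted): [5, 19, 28, 34, 54, 61, 65, 73, 85, 109, 124, 132, 141, 154, 172]

Fragments:
  5→19: 14 bp
  19→28: 9 bp
  28→34: 6 bp
  34→54: 20 bp
  54→61: 7 bp
  61→65: 4 bp
  65→73: 8 bp
  73→85: 12 bp
  85→109: 24 bp
  109→124: 15 bp
  124→132: 8 bp
  132→141: 9 bp
  141→154: 13 bp
  154→172: 18 bp
  172→5 (wrap): 182-172+5 = 15 bp

[4,6,7,8,8,9,9,12,13,14,15,15,18,20,24]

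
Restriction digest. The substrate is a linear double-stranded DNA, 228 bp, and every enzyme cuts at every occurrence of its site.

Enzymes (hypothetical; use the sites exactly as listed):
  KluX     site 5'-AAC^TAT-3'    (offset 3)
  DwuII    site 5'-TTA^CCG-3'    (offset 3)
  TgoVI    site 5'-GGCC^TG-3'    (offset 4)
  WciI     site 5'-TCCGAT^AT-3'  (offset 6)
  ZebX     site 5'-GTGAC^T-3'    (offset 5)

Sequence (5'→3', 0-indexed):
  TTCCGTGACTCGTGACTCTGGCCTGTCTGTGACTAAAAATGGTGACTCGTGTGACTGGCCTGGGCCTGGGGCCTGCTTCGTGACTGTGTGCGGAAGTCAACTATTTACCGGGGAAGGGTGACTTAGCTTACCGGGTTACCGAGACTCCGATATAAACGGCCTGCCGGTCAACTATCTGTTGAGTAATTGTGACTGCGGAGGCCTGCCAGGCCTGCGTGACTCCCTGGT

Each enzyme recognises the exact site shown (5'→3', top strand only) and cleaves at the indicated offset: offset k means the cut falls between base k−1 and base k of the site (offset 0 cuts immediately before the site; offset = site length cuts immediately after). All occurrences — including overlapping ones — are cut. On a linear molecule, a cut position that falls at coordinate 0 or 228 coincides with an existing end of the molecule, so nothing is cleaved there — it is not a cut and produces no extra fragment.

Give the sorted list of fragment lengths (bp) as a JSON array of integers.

[5,6,6,7,7,7,8,8,8,8,9,9,9,10,10,10,11,11,13,13,15,17,21]

Site scan:
  KluX AACTAT/3: at [98, 169] ⇒ [101, 172]
  DwuII TTACCG/3: at [104, 127, 135] ⇒ [107, 130, 138]
  TgoVI GGCCTG/4: at [19, 56, 62, 69, 157, 199, 208] ⇒ [23, 60, 66, 73, 161, 203, 212]
  WciI TCCGATAT/6: at [145] ⇒ [151]
  ZebX GTGACT/5: at [4, 11, 28, 41, 50, 79, 117, 188, 215] ⇒ [9, 16, 33, 46, 55, 84, 122, 193, 220]

All cut coordinates (distinct, sorted): [9, 16, 23, 33, 46, 55, 60, 66, 73, 84, 101, 107, 122, 130, 138, 151, 161, 172, 193, 203, 212, 220]

Fragments:
  [0,9): 9 bp
  [9,16): 7 bp
  [16,23): 7 bp
  [23,33): 10 bp
  [33,46): 13 bp
  [46,55): 9 bp
  [55,60): 5 bp
  [60,66): 6 bp
  [66,73): 7 bp
  [73,84): 11 bp
  [84,101): 17 bp
  [101,107): 6 bp
  [107,122): 15 bp
  [122,130): 8 bp
  [130,138): 8 bp
  [138,151): 13 bp
  [151,161): 10 bp
  [161,172): 11 bp
  [172,193): 21 bp
  [193,203): 10 bp
  [203,212): 9 bp
  [212,220): 8 bp
  [220,228): 8 bp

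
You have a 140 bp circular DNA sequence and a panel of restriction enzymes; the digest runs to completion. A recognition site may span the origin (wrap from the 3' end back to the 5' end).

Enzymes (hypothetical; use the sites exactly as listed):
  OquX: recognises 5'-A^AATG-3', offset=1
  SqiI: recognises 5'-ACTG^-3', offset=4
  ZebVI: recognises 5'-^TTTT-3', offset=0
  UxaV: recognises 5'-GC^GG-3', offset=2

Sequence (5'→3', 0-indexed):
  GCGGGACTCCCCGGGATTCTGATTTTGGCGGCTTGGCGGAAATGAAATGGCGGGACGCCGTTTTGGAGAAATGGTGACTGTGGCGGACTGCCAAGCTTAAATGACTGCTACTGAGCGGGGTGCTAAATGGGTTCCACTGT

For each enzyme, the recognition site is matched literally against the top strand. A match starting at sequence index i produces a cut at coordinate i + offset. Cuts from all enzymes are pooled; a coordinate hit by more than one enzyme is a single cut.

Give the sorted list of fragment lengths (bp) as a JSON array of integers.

Per-enzyme occurrences:
  OquX (AAATG, off=1): starts [39, 44, 68, 98, 124] → cuts [40, 45, 69, 99, 125]
  SqiI (ACTG, off=4): starts [76, 86, 103, 109, 135] → cuts [80, 90, 107, 113, 139]
  ZebVI (TTTT, off=0): starts [22, 60] → cuts [22, 60]
  UxaV (GCGG, off=2): starts [0, 27, 35, 49, 82, 114] → cuts [2, 29, 37, 51, 84, 116]

All cut coordinates (distinct, sorted): [2, 22, 29, 37, 40, 45, 51, 60, 69, 80, 84, 90, 99, 107, 113, 116, 125, 139]

Fragments:
  2→22: 20 bp
  22→29: 7 bp
  29→37: 8 bp
  37→40: 3 bp
  40→45: 5 bp
  45→51: 6 bp
  51→60: 9 bp
  60→69: 9 bp
  69→80: 11 bp
  80→84: 4 bp
  84→90: 6 bp
  90→99: 9 bp
  99→107: 8 bp
  107→113: 6 bp
  113→116: 3 bp
  116→125: 9 bp
  125→139: 14 bp
  139→2 (wrap): 140-139+2 = 3 bp

[3,3,3,4,5,6,6,6,7,8,8,9,9,9,9,11,14,20]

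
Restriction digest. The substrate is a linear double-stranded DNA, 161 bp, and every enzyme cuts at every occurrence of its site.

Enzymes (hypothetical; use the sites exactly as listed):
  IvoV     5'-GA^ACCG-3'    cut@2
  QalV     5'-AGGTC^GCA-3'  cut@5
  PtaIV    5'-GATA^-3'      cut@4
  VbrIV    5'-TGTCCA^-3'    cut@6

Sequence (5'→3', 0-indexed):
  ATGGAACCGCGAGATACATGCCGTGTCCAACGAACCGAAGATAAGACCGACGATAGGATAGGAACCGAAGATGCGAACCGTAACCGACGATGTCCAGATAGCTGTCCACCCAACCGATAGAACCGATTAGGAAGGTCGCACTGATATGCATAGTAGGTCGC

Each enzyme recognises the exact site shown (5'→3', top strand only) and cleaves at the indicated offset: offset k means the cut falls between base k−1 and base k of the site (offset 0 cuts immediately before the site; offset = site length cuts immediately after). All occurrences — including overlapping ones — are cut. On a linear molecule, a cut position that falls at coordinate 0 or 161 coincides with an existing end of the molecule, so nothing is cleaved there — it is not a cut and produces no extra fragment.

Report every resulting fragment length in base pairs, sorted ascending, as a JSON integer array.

Per-enzyme occurrences:
  IvoV GAACCG/2: at [3, 31, 61, 74, 119] ⇒ [5, 33, 63, 76, 121]
  QalV AGGTCGCA/5: at [132] ⇒ [137]
  PtaIV GATA/4: at [12, 39, 51, 56, 96, 115, 142] ⇒ [16, 43, 55, 60, 100, 119, 146]
  VbrIV TGTCCA/6: at [23, 90, 102] ⇒ [29, 96, 108]

Pooled cuts: [5, 16, 29, 33, 43, 55, 60, 63, 76, 96, 100, 108, 119, 121, 137, 146]

Fragments:
  [0,5): 5 bp
  [5,16): 11 bp
  [16,29): 13 bp
  [29,33): 4 bp
  [33,43): 10 bp
  [43,55): 12 bp
  [55,60): 5 bp
  [60,63): 3 bp
  [63,76): 13 bp
  [76,96): 20 bp
  [96,100): 4 bp
  [100,108): 8 bp
  [108,119): 11 bp
  [119,121): 2 bp
  [121,137): 16 bp
  [137,146): 9 bp
  [146,161): 15 bp

[2,3,4,4,5,5,8,9,10,11,11,12,13,13,15,16,20]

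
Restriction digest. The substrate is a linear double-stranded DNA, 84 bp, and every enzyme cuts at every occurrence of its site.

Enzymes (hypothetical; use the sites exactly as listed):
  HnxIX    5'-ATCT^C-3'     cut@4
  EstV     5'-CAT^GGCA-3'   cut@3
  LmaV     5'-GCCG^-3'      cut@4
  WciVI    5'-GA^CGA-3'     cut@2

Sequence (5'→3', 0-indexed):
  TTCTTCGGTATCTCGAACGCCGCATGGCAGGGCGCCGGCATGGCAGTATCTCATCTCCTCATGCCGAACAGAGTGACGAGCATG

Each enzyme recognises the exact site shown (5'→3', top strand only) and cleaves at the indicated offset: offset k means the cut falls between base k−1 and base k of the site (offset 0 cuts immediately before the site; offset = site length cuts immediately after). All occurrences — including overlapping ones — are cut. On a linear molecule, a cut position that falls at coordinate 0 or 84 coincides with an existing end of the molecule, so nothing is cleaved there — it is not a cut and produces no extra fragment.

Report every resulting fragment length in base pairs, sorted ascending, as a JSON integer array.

[3,4,5,8,9,10,10,10,12,13]

Per-enzyme occurrences:
  HnxIX (ATCTC, off=4): starts [9, 47, 52] → cuts [13, 51, 56]
  EstV (CATGGCA, off=3): starts [22, 38] → cuts [25, 41]
  LmaV (GCCG, off=4): starts [18, 33, 62] → cuts [22, 37, 66]
  WciVI (GACGA, off=2): starts [74] → cuts [76]

All cut coordinates (distinct, sorted): [13, 22, 25, 37, 41, 51, 56, 66, 76]

Fragments:
  [0,13): 13 bp
  [13,22): 9 bp
  [22,25): 3 bp
  [25,37): 12 bp
  [37,41): 4 bp
  [41,51): 10 bp
  [51,56): 5 bp
  [56,66): 10 bp
  [66,76): 10 bp
  [76,84): 8 bp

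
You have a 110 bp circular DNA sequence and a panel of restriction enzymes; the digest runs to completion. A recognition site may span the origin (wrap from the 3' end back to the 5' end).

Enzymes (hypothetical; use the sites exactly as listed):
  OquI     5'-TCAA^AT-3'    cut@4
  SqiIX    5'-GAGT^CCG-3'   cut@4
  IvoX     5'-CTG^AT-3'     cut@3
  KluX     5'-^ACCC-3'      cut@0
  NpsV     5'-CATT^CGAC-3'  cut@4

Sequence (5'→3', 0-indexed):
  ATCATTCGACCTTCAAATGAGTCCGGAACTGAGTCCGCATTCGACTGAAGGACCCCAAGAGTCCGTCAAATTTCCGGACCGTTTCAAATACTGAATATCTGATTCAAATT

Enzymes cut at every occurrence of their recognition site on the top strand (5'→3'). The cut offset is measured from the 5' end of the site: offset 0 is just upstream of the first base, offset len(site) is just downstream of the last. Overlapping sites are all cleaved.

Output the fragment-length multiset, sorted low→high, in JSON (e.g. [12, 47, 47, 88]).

Site scan:
  OquI TCAAAT/4: at [12, 65, 83, 103] ⇒ [16, 69, 87, 107]
  SqiIX GAGTCCG/4: at [18, 30, 58] ⇒ [22, 34, 62]
  IvoX CTGAT/3: at [98] ⇒ [101]
  KluX ACCC/0: at [51] ⇒ [51]
  NpsV CATTCGAC/4: at [2, 37] ⇒ [6, 41]

All cut coordinates (distinct, sorted): [6, 16, 22, 34, 41, 51, 62, 69, 87, 101, 107]

Fragment lengths:
  6→16: 10 bp
  16→22: 6 bp
  22→34: 12 bp
  34→41: 7 bp
  41→51: 10 bp
  51→62: 11 bp
  62→69: 7 bp
  69→87: 18 bp
  87→101: 14 bp
  101→107: 6 bp
  107→6 (wrap): 110-107+6 = 9 bp

[6,6,7,7,9,10,10,11,12,14,18]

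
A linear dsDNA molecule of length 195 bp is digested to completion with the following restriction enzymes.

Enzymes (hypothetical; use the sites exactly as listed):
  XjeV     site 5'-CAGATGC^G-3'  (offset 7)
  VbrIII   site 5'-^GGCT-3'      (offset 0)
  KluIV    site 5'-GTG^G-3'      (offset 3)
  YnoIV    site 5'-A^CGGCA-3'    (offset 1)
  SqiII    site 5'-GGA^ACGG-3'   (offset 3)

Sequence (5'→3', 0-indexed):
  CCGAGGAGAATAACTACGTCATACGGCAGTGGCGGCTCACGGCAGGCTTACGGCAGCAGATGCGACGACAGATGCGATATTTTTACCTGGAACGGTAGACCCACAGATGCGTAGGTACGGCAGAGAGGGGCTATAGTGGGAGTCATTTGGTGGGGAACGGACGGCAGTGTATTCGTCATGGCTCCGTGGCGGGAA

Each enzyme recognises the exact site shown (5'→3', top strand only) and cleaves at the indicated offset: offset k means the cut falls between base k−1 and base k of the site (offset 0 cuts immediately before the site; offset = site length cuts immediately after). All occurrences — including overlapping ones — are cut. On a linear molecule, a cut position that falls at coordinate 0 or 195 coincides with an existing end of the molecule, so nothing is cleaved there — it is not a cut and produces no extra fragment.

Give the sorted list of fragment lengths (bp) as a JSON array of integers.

[2,4,5,5,6,6,7,7,8,9,10,11,12,13,14,16,18,19,23]

Site scan:
  XjeV CAGATGCG/7: at [56, 68, 103] ⇒ [63, 75, 110]
  VbrIII GGCT/0: at [33, 44, 128, 179] ⇒ [33, 44, 128, 179]
  KluIV GTGG/3: at [28, 135, 149, 185] ⇒ [31, 138, 152, 188]
  YnoIV ACGGCA/1: at [22, 38, 49, 116, 160] ⇒ [23, 39, 50, 117, 161]
  SqiII GGAACGG/3: at [88, 153] ⇒ [91, 156]

Pooled cuts: [23, 31, 33, 39, 44, 50, 63, 75, 91, 110, 117, 128, 138, 152, 156, 161, 179, 188]

Fragments:
  [0,23): 23 bp
  [23,31): 8 bp
  [31,33): 2 bp
  [33,39): 6 bp
  [39,44): 5 bp
  [44,50): 6 bp
  [50,63): 13 bp
  [63,75): 12 bp
  [75,91): 16 bp
  [91,110): 19 bp
  [110,117): 7 bp
  [117,128): 11 bp
  [128,138): 10 bp
  [138,152): 14 bp
  [152,156): 4 bp
  [156,161): 5 bp
  [161,179): 18 bp
  [179,188): 9 bp
  [188,195): 7 bp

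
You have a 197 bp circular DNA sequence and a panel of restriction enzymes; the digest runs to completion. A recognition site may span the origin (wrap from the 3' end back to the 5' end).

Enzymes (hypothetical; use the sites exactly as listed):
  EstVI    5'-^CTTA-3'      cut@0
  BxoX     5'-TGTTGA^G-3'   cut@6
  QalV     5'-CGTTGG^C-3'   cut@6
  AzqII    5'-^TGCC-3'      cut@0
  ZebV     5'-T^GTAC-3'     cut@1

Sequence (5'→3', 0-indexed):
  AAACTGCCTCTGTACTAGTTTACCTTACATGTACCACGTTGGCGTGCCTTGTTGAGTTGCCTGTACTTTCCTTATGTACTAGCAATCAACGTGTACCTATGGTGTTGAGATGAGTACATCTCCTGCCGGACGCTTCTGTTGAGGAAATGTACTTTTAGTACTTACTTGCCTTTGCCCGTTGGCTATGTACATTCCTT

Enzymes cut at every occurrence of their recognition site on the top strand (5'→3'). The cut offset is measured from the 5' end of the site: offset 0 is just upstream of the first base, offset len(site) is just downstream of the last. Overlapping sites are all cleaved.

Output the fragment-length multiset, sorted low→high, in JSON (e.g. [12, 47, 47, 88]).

[2,2,4,5,5,6,6,6,7,7,7,8,8,10,11,12,12,12,15,16,17,19]

Scan for sites:
  EstVI (CTTA, off=0): starts [23, 70, 160, 194] → cuts [23, 70, 160, 194]
  BxoX (TGTTGAG, off=6): starts [49, 102, 136] → cuts [55, 108, 142]
  QalV (CGTTGGC, off=6): starts [36, 176] → cuts [42, 182]
  AzqII (TGCC, off=0): starts [4, 44, 57, 123, 166, 172] → cuts [4, 44, 57, 123, 166, 172]
  ZebV (TGTAC, off=1): starts [10, 29, 61, 74, 91, 147, 185] → cuts [11, 30, 62, 75, 92, 148, 186]

Pooled cuts: [4, 11, 23, 30, 42, 44, 55, 57, 62, 70, 75, 92, 108, 123, 142, 148, 160, 166, 172, 182, 186, 194]

Fragments:
  4→11: 7 bp
  11→23: 12 bp
  23→30: 7 bp
  30→42: 12 bp
  42→44: 2 bp
  44→55: 11 bp
  55→57: 2 bp
  57→62: 5 bp
  62→70: 8 bp
  70→75: 5 bp
  75→92: 17 bp
  92→108: 16 bp
  108→123: 15 bp
  123→142: 19 bp
  142→148: 6 bp
  148→160: 12 bp
  160→166: 6 bp
  166→172: 6 bp
  172→182: 10 bp
  182→186: 4 bp
  186→194: 8 bp
  194→4 (wrap): 197-194+4 = 7 bp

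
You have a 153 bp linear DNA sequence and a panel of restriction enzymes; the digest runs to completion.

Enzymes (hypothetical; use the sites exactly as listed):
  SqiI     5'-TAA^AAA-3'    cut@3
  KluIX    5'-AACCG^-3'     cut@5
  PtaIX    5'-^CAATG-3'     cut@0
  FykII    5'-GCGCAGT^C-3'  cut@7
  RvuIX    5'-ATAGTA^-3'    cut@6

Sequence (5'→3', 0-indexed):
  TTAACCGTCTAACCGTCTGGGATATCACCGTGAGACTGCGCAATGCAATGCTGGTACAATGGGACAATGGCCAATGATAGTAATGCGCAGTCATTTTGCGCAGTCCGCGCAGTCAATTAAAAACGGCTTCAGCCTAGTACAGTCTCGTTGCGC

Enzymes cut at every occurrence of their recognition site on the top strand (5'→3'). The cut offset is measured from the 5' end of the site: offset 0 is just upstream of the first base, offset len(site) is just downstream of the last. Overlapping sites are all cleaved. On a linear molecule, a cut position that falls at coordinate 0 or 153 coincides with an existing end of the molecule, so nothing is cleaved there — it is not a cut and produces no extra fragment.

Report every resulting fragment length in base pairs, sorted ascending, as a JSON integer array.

Scan for sites:
  SqiI TAAAAA/3: at [117] ⇒ [120]
  KluIX AACCG/5: at [2, 10] ⇒ [7, 15]
  PtaIX CAATG/0: at [40, 45, 56, 64, 71] ⇒ [40, 45, 56, 64, 71]
  FykII GCGCAGTC/7: at [84, 97, 106] ⇒ [91, 104, 113]
  RvuIX ATAGTA/6: at [76] ⇒ [82]

Pooled cuts: [7, 15, 40, 45, 56, 64, 71, 82, 91, 104, 113, 120]

Fragments:
  [0,7): 7 bp
  [7,15): 8 bp
  [15,40): 25 bp
  [40,45): 5 bp
  [45,56): 11 bp
  [56,64): 8 bp
  [64,71): 7 bp
  [71,82): 11 bp
  [82,91): 9 bp
  [91,104): 13 bp
  [104,113): 9 bp
  [113,120): 7 bp
  [120,153): 33 bp

[5,7,7,7,8,8,9,9,11,11,13,25,33]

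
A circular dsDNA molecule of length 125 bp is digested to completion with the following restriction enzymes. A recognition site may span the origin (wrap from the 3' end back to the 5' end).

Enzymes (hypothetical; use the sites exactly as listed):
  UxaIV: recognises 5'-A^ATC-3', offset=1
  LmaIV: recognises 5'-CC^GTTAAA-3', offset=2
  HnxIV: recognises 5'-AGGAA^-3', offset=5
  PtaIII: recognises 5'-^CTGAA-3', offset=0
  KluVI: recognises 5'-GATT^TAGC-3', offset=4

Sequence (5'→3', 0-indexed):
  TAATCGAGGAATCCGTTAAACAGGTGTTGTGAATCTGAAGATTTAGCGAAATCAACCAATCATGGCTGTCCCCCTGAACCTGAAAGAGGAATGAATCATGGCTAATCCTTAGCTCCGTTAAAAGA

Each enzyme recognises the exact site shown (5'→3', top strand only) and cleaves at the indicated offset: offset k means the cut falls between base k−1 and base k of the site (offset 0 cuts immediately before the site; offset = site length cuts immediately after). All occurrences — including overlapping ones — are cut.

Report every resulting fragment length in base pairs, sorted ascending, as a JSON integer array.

[1,2,3,3,6,7,8,8,9,10,11,12,12,15,18]

Scan for sites:
  UxaIV AATC/1: at [1, 9, 31, 49, 57, 93, 103] ⇒ [2, 10, 32, 50, 58, 94, 104]
  LmaIV CCGTTAAA/2: at [12, 114] ⇒ [14, 116]
  HnxIV AGGAA/5: at [6, 86] ⇒ [11, 91]
  PtaIII CTGAA/0: at [34, 73, 79] ⇒ [34, 73, 79]
  KluVI GATTTAGC/4: at [39] ⇒ [43]

Pooled cuts: [2, 10, 11, 14, 32, 34, 43, 50, 58, 73, 79, 91, 94, 104, 116]

Fragments:
  2→10: 8 bp
  10→11: 1 bp
  11→14: 3 bp
  14→32: 18 bp
  32→34: 2 bp
  34→43: 9 bp
  43→50: 7 bp
  50→58: 8 bp
  58→73: 15 bp
  73→79: 6 bp
  79→91: 12 bp
  91→94: 3 bp
  94→104: 10 bp
  104→116: 12 bp
  116→2 (wrap): 125-116+2 = 11 bp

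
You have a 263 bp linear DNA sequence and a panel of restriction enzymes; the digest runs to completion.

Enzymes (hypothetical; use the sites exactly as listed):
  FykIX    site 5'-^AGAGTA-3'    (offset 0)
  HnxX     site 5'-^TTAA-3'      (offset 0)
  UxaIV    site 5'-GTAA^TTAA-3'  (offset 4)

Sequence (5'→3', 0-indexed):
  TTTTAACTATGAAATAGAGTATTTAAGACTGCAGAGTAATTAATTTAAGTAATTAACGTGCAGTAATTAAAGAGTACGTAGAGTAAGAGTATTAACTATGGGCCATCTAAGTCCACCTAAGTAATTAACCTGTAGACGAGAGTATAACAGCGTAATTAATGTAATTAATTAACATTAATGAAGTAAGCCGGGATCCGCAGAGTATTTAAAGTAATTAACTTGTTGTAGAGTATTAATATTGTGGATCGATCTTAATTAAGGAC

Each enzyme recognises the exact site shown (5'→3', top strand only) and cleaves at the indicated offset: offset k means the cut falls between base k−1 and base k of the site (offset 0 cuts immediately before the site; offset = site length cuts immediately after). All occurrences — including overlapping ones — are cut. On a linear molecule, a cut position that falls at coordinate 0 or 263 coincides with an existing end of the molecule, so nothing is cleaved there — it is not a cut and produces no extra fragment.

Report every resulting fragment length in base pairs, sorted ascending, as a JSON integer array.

Site scan:
  FykIX AGAGTA/0: at [15, 32, 70, 79, 85, 138, 198, 226] ⇒ [15, 32, 70, 79, 85, 138, 198, 226]
  HnxX TTAA/0: at [2, 22, 39, 44, 52, 66, 91, 124, 155, 164, 168, 174, 205, 214, 232, 251, 255] ⇒ [2, 22, 39, 44, 52, 66, 91, 124, 155, 164, 168, 174, 205, 214, 232, 251, 255]
  UxaIV GTAATTAA/4: at [35, 48, 62, 120, 151, 160, 210] ⇒ [39, 52, 66, 124, 155, 164, 214]

All cut coordinates (distinct, sorted): [2, 15, 22, 32, 39, 44, 52, 66, 70, 79, 85, 91, 124, 138, 155, 164, 168, 174, 198, 205, 214, 226, 232, 251, 255]

Fragment lengths:
  [0,2): 2 bp
  [2,15): 13 bp
  [15,22): 7 bp
  [22,32): 10 bp
  [32,39): 7 bp
  [39,44): 5 bp
  [44,52): 8 bp
  [52,66): 14 bp
  [66,70): 4 bp
  [70,79): 9 bp
  [79,85): 6 bp
  [85,91): 6 bp
  [91,124): 33 bp
  [124,138): 14 bp
  [138,155): 17 bp
  [155,164): 9 bp
  [164,168): 4 bp
  [168,174): 6 bp
  [174,198): 24 bp
  [198,205): 7 bp
  [205,214): 9 bp
  [214,226): 12 bp
  [226,232): 6 bp
  [232,251): 19 bp
  [251,255): 4 bp
  [255,263): 8 bp

[2,4,4,4,5,6,6,6,6,7,7,7,8,8,9,9,9,10,12,13,14,14,17,19,24,33]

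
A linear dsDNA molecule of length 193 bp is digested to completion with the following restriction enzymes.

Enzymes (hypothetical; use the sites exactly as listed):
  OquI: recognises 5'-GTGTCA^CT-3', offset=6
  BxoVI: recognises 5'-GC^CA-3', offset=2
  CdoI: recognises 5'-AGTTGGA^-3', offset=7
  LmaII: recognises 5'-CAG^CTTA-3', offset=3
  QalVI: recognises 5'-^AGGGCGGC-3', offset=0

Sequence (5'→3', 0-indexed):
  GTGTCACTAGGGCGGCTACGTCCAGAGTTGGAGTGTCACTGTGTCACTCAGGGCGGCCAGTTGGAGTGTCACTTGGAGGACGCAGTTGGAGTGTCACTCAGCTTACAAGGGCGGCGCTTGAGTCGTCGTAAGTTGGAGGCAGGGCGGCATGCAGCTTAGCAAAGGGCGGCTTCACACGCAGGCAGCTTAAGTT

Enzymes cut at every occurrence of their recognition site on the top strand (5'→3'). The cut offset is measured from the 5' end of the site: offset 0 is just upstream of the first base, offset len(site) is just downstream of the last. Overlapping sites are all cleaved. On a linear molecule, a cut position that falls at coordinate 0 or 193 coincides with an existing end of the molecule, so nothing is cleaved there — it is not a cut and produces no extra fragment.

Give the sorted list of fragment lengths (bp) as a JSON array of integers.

[2,3,3,5,6,6,6,6,6,8,8,8,8,8,14,19,23,24,30]

Site scan:
  OquI (GTGTCACT, off=6): starts [0, 32, 40, 65, 90] → cuts [6, 38, 46, 71, 96]
  BxoVI (GCCA, off=2): starts [55] → cuts [57]
  CdoI (AGTTGGA, off=7): starts [25, 58, 83, 130] → cuts [32, 65, 90, 137]
  LmaII (CAGCTTA, off=3): starts [98, 151, 182] → cuts [101, 154, 185]
  QalVI (AGGGCGGC, off=0): starts [8, 49, 107, 140, 162] → cuts [8, 49, 107, 140, 162]

Pooled cuts: [6, 8, 32, 38, 46, 49, 57, 65, 71, 90, 96, 101, 107, 137, 140, 154, 162, 185]

Fragment lengths:
  [0,6): 6 bp
  [6,8): 2 bp
  [8,32): 24 bp
  [32,38): 6 bp
  [38,46): 8 bp
  [46,49): 3 bp
  [49,57): 8 bp
  [57,65): 8 bp
  [65,71): 6 bp
  [71,90): 19 bp
  [90,96): 6 bp
  [96,101): 5 bp
  [101,107): 6 bp
  [107,137): 30 bp
  [137,140): 3 bp
  [140,154): 14 bp
  [154,162): 8 bp
  [162,185): 23 bp
  [185,193): 8 bp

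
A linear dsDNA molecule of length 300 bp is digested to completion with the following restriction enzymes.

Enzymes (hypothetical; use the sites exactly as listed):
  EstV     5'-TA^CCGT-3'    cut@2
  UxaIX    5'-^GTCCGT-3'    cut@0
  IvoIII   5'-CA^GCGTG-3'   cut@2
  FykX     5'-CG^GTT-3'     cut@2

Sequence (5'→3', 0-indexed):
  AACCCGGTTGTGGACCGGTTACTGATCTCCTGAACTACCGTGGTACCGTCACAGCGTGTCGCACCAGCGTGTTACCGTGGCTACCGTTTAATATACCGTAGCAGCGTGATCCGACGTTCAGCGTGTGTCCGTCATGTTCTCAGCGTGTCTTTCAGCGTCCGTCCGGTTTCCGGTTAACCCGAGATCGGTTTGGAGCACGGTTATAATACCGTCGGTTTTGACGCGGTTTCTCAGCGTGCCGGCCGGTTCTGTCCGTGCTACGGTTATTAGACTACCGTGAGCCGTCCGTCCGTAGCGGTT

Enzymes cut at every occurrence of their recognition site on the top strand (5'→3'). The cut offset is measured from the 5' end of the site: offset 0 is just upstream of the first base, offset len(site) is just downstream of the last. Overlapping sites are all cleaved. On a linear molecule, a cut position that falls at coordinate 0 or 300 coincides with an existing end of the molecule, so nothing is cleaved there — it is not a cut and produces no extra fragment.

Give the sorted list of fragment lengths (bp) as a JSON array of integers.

Site scan:
  EstV TACCGT/2: at [35, 43, 72, 81, 93, 206, 272] ⇒ [37, 45, 74, 83, 95, 208, 274]
  UxaIX GTCCGT/0: at [126, 156, 250, 283, 287] ⇒ [126, 156, 250, 283, 287]
  IvoIII CAGCGTG/2: at [51, 64, 101, 118, 140, 231] ⇒ [53, 66, 103, 120, 142, 233]
  FykX CGGTT/2: at [4, 15, 163, 170, 185, 197, 212, 223, 243, 260, 295] ⇒ [6, 17, 165, 172, 187, 199, 214, 225, 245, 262, 297]

All cut coordinates (distinct, sorted): [6, 17, 37, 45, 53, 66, 74, 83, 95, 103, 120, 126, 142, 156, 165, 172, 187, 199, 208, 214, 225, 233, 245, 250, 262, 274, 283, 287, 297]

Fragment lengths:
  [0,6): 6 bp
  [6,17): 11 bp
  [17,37): 20 bp
  [37,45): 8 bp
  [45,53): 8 bp
  [53,66): 13 bp
  [66,74): 8 bp
  [74,83): 9 bp
  [83,95): 12 bp
  [95,103): 8 bp
  [103,120): 17 bp
  [120,126): 6 bp
  [126,142): 16 bp
  [142,156): 14 bp
  [156,165): 9 bp
  [165,172): 7 bp
  [172,187): 15 bp
  [187,199): 12 bp
  [199,208): 9 bp
  [208,214): 6 bp
  [214,225): 11 bp
  [225,233): 8 bp
  [233,245): 12 bp
  [245,250): 5 bp
  [250,262): 12 bp
  [262,274): 12 bp
  [274,283): 9 bp
  [283,287): 4 bp
  [287,297): 10 bp
  [297,300): 3 bp

[3,4,5,6,6,6,7,8,8,8,8,8,9,9,9,9,10,11,11,12,12,12,12,12,13,14,15,16,17,20]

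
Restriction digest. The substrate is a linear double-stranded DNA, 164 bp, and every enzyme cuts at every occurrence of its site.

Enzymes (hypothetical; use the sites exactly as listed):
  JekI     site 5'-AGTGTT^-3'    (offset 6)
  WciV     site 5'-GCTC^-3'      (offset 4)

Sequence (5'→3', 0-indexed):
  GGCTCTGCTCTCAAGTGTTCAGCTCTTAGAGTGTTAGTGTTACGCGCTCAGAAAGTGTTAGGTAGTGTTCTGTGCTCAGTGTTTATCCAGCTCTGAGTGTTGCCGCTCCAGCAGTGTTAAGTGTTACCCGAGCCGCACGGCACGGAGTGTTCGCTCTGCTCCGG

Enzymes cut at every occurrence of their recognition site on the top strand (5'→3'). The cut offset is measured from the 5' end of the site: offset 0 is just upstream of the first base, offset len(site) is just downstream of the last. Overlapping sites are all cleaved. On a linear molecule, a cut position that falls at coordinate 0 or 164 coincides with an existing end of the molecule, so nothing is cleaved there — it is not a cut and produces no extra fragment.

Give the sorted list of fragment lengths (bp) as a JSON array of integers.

Scan for sites:
  JekI AGTGTT/6: at [13, 29, 35, 53, 63, 77, 95, 112, 119, 145] ⇒ [19, 35, 41, 59, 69, 83, 101, 118, 125, 151]
  WciV GCTC/4: at [1, 6, 21, 45, 73, 89, 104, 152, 157] ⇒ [5, 10, 25, 49, 77, 93, 108, 156, 161]

Pooled cuts: [5, 10, 19, 25, 35, 41, 49, 59, 69, 77, 83, 93, 101, 108, 118, 125, 151, 156, 161]

Fragment lengths:
  [0,5): 5 bp
  [5,10): 5 bp
  [10,19): 9 bp
  [19,25): 6 bp
  [25,35): 10 bp
  [35,41): 6 bp
  [41,49): 8 bp
  [49,59): 10 bp
  [59,69): 10 bp
  [69,77): 8 bp
  [77,83): 6 bp
  [83,93): 10 bp
  [93,101): 8 bp
  [101,108): 7 bp
  [108,118): 10 bp
  [118,125): 7 bp
  [125,151): 26 bp
  [151,156): 5 bp
  [156,161): 5 bp
  [161,164): 3 bp

[3,5,5,5,5,6,6,6,7,7,8,8,8,9,10,10,10,10,10,26]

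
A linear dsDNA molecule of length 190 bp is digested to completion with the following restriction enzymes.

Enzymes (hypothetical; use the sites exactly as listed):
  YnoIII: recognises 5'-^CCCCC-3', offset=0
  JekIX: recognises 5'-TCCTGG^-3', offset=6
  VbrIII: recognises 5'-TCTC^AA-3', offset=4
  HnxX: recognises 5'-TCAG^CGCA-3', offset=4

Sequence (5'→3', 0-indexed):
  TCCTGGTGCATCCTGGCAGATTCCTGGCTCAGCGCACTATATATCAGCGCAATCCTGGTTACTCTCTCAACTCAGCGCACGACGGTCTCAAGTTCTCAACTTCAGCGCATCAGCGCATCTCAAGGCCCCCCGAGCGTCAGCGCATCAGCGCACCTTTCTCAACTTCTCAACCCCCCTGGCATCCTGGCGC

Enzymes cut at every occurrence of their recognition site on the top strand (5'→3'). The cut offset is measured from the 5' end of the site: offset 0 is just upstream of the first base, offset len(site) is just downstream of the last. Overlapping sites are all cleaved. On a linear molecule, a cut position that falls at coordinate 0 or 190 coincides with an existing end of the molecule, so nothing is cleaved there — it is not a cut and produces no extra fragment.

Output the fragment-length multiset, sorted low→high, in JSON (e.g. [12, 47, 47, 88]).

[1,1,2,3,4,5,6,7,8,8,8,8,8,8,10,10,11,11,12,14,14,15,16]

Per-enzyme occurrences:
  YnoIII CCCCC/0: at [125, 126, 170, 171] ⇒ [125, 126, 170, 171]
  JekIX TCCTGG/6: at [0, 10, 21, 52, 181] ⇒ [6, 16, 27, 58, 187]
  VbrIII TCTCAA/4: at [64, 85, 93, 117, 156, 164] ⇒ [68, 89, 97, 121, 160, 168]
  HnxX TCAGCGCA/4: at [28, 43, 71, 101, 109, 136, 144] ⇒ [32, 47, 75, 105, 113, 140, 148]

All cut coordinates (distinct, sorted): [6, 16, 27, 32, 47, 58, 68, 75, 89, 97, 105, 113, 121, 125, 126, 140, 148, 160, 168, 170, 171, 187]

Fragments:
  [0,6): 6 bp
  [6,16): 10 bp
  [16,27): 11 bp
  [27,32): 5 bp
  [32,47): 15 bp
  [47,58): 11 bp
  [58,68): 10 bp
  [68,75): 7 bp
  [75,89): 14 bp
  [89,97): 8 bp
  [97,105): 8 bp
  [105,113): 8 bp
  [113,121): 8 bp
  [121,125): 4 bp
  [125,126): 1 bp
  [126,140): 14 bp
  [140,148): 8 bp
  [148,160): 12 bp
  [160,168): 8 bp
  [168,170): 2 bp
  [170,171): 1 bp
  [171,187): 16 bp
  [187,190): 3 bp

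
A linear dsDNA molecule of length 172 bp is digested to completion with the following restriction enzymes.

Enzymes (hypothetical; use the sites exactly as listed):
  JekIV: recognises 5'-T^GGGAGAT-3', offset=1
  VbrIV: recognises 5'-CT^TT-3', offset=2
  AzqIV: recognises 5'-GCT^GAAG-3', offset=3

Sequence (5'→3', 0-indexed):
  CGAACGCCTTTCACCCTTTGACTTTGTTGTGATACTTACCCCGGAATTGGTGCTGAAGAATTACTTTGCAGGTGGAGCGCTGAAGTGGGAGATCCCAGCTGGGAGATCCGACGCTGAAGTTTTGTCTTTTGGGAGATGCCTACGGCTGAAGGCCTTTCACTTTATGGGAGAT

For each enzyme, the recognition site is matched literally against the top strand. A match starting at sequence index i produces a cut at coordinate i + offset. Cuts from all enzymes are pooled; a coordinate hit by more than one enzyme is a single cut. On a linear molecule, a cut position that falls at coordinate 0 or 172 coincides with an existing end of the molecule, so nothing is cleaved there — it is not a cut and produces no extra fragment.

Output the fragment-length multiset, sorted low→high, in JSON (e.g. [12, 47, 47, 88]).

[3,4,5,6,6,7,8,8,9,11,12,14,15,16,17,31]

Per-enzyme occurrences:
  JekIV (TGGGAGAT, off=1): starts [85, 99, 129, 164] → cuts [86, 100, 130, 165]
  VbrIV (CTTT, off=2): starts [7, 15, 21, 63, 125, 153, 159] → cuts [9, 17, 23, 65, 127, 155, 161]
  AzqIV (GCTGAAG, off=3): starts [51, 78, 112, 144] → cuts [54, 81, 115, 147]

Pooled cuts: [9, 17, 23, 54, 65, 81, 86, 100, 115, 127, 130, 147, 155, 161, 165]

Fragment lengths:
  [0,9): 9 bp
  [9,17): 8 bp
  [17,23): 6 bp
  [23,54): 31 bp
  [54,65): 11 bp
  [65,81): 16 bp
  [81,86): 5 bp
  [86,100): 14 bp
  [100,115): 15 bp
  [115,127): 12 bp
  [127,130): 3 bp
  [130,147): 17 bp
  [147,155): 8 bp
  [155,161): 6 bp
  [161,165): 4 bp
  [165,172): 7 bp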